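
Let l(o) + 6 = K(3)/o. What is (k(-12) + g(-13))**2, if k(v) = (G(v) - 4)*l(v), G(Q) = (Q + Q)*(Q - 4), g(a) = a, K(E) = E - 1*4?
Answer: 46022656/9 ≈ 5.1136e+6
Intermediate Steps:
K(E) = -4 + E (K(E) = E - 4 = -4 + E)
G(Q) = 2*Q*(-4 + Q) (G(Q) = (2*Q)*(-4 + Q) = 2*Q*(-4 + Q))
l(o) = -6 - 1/o (l(o) = -6 + (-4 + 3)/o = -6 - 1/o)
k(v) = (-6 - 1/v)*(-4 + 2*v*(-4 + v)) (k(v) = (2*v*(-4 + v) - 4)*(-6 - 1/v) = (-4 + 2*v*(-4 + v))*(-6 - 1/v) = (-6 - 1/v)*(-4 + 2*v*(-4 + v)))
(k(-12) + g(-13))**2 = ((32 - 12*(-12)**2 + 4/(-12) + 46*(-12)) - 13)**2 = ((32 - 12*144 + 4*(-1/12) - 552) - 13)**2 = ((32 - 1728 - 1/3 - 552) - 13)**2 = (-6745/3 - 13)**2 = (-6784/3)**2 = 46022656/9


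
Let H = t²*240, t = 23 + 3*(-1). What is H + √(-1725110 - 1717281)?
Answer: 96000 + I*√3442391 ≈ 96000.0 + 1855.4*I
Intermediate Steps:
t = 20 (t = 23 - 3 = 20)
H = 96000 (H = 20²*240 = 400*240 = 96000)
H + √(-1725110 - 1717281) = 96000 + √(-1725110 - 1717281) = 96000 + √(-3442391) = 96000 + I*√3442391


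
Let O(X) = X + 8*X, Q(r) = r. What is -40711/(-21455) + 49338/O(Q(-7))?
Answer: -2394517/3065 ≈ -781.25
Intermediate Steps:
O(X) = 9*X
-40711/(-21455) + 49338/O(Q(-7)) = -40711/(-21455) + 49338/((9*(-7))) = -40711*(-1/21455) + 49338/(-63) = 40711/21455 + 49338*(-1/63) = 40711/21455 - 5482/7 = -2394517/3065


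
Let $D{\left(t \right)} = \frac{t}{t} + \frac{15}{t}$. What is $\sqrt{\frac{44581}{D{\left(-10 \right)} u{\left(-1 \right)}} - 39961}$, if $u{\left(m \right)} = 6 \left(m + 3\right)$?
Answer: $\frac{7 i \sqrt{34818}}{6} \approx 217.7 i$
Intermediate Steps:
$u{\left(m \right)} = 18 + 6 m$ ($u{\left(m \right)} = 6 \left(3 + m\right) = 18 + 6 m$)
$D{\left(t \right)} = 1 + \frac{15}{t}$
$\sqrt{\frac{44581}{D{\left(-10 \right)} u{\left(-1 \right)}} - 39961} = \sqrt{\frac{44581}{\frac{15 - 10}{-10} \left(18 + 6 \left(-1\right)\right)} - 39961} = \sqrt{\frac{44581}{\left(- \frac{1}{10}\right) 5 \left(18 - 6\right)} - 39961} = \sqrt{\frac{44581}{\left(- \frac{1}{2}\right) 12} - 39961} = \sqrt{\frac{44581}{-6} - 39961} = \sqrt{44581 \left(- \frac{1}{6}\right) - 39961} = \sqrt{- \frac{44581}{6} - 39961} = \sqrt{- \frac{284347}{6}} = \frac{7 i \sqrt{34818}}{6}$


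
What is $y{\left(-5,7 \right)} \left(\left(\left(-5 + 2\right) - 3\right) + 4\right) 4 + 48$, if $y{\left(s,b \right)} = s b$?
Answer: $328$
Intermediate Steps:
$y{\left(s,b \right)} = b s$
$y{\left(-5,7 \right)} \left(\left(\left(-5 + 2\right) - 3\right) + 4\right) 4 + 48 = 7 \left(-5\right) \left(\left(\left(-5 + 2\right) - 3\right) + 4\right) 4 + 48 = - 35 \left(\left(-3 - 3\right) + 4\right) 4 + 48 = - 35 \left(-6 + 4\right) 4 + 48 = - 35 \left(\left(-2\right) 4\right) + 48 = \left(-35\right) \left(-8\right) + 48 = 280 + 48 = 328$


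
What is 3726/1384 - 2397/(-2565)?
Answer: 2145773/591660 ≈ 3.6267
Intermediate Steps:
3726/1384 - 2397/(-2565) = 3726*(1/1384) - 2397*(-1/2565) = 1863/692 + 799/855 = 2145773/591660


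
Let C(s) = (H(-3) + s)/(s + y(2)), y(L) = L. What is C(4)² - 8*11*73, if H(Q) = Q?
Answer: -231263/36 ≈ -6424.0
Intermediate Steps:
C(s) = (-3 + s)/(2 + s) (C(s) = (-3 + s)/(s + 2) = (-3 + s)/(2 + s))
C(4)² - 8*11*73 = ((-3 + 4)/(2 + 4))² - 8*11*73 = (1/6)² - 88*73 = ((⅙)*1)² - 6424 = (⅙)² - 6424 = 1/36 - 6424 = -231263/36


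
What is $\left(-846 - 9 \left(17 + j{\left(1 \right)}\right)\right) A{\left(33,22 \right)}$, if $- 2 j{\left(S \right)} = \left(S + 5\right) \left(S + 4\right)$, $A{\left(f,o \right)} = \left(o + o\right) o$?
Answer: $-836352$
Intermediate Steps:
$A{\left(f,o \right)} = 2 o^{2}$ ($A{\left(f,o \right)} = 2 o o = 2 o^{2}$)
$j{\left(S \right)} = - \frac{\left(4 + S\right) \left(5 + S\right)}{2}$ ($j{\left(S \right)} = - \frac{\left(S + 5\right) \left(S + 4\right)}{2} = - \frac{\left(5 + S\right) \left(4 + S\right)}{2} = - \frac{\left(4 + S\right) \left(5 + S\right)}{2}$)
$\left(-846 - 9 \left(17 + j{\left(1 \right)}\right)\right) A{\left(33,22 \right)} = \left(-846 - 9 \left(17 - \left(\frac{29}{2} + \frac{1}{2}\right)\right)\right) 2 \cdot 22^{2} = \left(-846 - 9 \left(17 - 15\right)\right) 2 \cdot 484 = \left(-846 - 9 \left(17 - 15\right)\right) 968 = \left(-846 - 18\right) 968 = \left(-864\right) 968 = -836352$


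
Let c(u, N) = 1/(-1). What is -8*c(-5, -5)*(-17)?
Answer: -136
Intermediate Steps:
c(u, N) = -1
-8*c(-5, -5)*(-17) = -8*(-1)*(-17) = 8*(-17) = -136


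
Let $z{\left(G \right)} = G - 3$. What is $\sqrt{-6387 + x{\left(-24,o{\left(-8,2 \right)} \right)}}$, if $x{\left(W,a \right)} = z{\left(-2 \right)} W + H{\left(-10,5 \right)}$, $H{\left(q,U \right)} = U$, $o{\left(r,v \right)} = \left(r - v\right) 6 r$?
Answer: $i \sqrt{6262} \approx 79.133 i$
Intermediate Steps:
$o{\left(r,v \right)} = r \left(- 6 v + 6 r\right)$ ($o{\left(r,v \right)} = \left(- 6 v + 6 r\right) r = r \left(- 6 v + 6 r\right)$)
$z{\left(G \right)} = -3 + G$
$x{\left(W,a \right)} = 5 - 5 W$ ($x{\left(W,a \right)} = \left(-3 - 2\right) W + 5 = - 5 W + 5 = 5 - 5 W$)
$\sqrt{-6387 + x{\left(-24,o{\left(-8,2 \right)} \right)}} = \sqrt{-6387 + \left(5 - -120\right)} = \sqrt{-6387 + \left(5 + 120\right)} = \sqrt{-6387 + 125} = \sqrt{-6262} = i \sqrt{6262}$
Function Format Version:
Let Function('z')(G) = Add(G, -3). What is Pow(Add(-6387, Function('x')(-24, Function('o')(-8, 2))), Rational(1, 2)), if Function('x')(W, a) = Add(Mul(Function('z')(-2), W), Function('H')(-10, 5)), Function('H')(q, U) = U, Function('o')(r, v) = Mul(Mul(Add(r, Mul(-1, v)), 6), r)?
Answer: Mul(I, Pow(6262, Rational(1, 2))) ≈ Mul(79.133, I)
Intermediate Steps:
Function('o')(r, v) = Mul(r, Add(Mul(-6, v), Mul(6, r))) (Function('o')(r, v) = Mul(Add(Mul(-6, v), Mul(6, r)), r) = Mul(r, Add(Mul(-6, v), Mul(6, r))))
Function('z')(G) = Add(-3, G)
Function('x')(W, a) = Add(5, Mul(-5, W)) (Function('x')(W, a) = Add(Mul(Add(-3, -2), W), 5) = Add(Mul(-5, W), 5) = Add(5, Mul(-5, W)))
Pow(Add(-6387, Function('x')(-24, Function('o')(-8, 2))), Rational(1, 2)) = Pow(Add(-6387, Add(5, Mul(-5, -24))), Rational(1, 2)) = Pow(Add(-6387, Add(5, 120)), Rational(1, 2)) = Pow(Add(-6387, 125), Rational(1, 2)) = Pow(-6262, Rational(1, 2)) = Mul(I, Pow(6262, Rational(1, 2)))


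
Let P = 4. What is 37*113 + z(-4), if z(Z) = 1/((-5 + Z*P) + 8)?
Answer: 54352/13 ≈ 4180.9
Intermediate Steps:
z(Z) = 1/(3 + 4*Z) (z(Z) = 1/((-5 + Z*4) + 8) = 1/((-5 + 4*Z) + 8) = 1/(3 + 4*Z))
37*113 + z(-4) = 37*113 + 1/(3 + 4*(-4)) = 4181 + 1/(3 - 16) = 4181 + 1/(-13) = 4181 - 1/13 = 54352/13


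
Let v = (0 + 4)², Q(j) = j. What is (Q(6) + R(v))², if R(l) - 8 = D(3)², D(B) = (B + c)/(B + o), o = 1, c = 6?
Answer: 93025/256 ≈ 363.38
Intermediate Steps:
v = 16 (v = 4² = 16)
D(B) = (6 + B)/(1 + B) (D(B) = (B + 6)/(B + 1) = (6 + B)/(1 + B))
R(l) = 209/16 (R(l) = 8 + ((6 + 3)/(1 + 3))² = 8 + (9/4)² = 8 + 81/16 = 209/16)
(Q(6) + R(v))² = (6 + 209/16)² = (305/16)² = 93025/256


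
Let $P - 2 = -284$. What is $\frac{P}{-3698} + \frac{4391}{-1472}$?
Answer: $- \frac{7911407}{2721728} \approx -2.9068$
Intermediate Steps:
$P = -282$ ($P = 2 - 284 = -282$)
$\frac{P}{-3698} + \frac{4391}{-1472} = - \frac{282}{-3698} + \frac{4391}{-1472} = \left(-282\right) \left(- \frac{1}{3698}\right) + 4391 \left(- \frac{1}{1472}\right) = \frac{141}{1849} - \frac{4391}{1472} = - \frac{7911407}{2721728}$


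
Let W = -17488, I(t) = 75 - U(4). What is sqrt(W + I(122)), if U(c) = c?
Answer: I*sqrt(17417) ≈ 131.97*I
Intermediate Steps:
I(t) = 71 (I(t) = 75 - 1*4 = 75 - 4 = 71)
sqrt(W + I(122)) = sqrt(-17488 + 71) = sqrt(-17417) = I*sqrt(17417)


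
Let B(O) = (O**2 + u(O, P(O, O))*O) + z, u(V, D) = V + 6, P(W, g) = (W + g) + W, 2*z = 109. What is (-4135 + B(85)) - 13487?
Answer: -5215/2 ≈ -2607.5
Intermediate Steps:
z = 109/2 (z = (1/2)*109 = 109/2 ≈ 54.500)
P(W, g) = g + 2*W
u(V, D) = 6 + V
B(O) = 109/2 + O**2 + O*(6 + O) (B(O) = (O**2 + (6 + O)*O) + 109/2 = (O**2 + O*(6 + O)) + 109/2 = 109/2 + O**2 + O*(6 + O))
(-4135 + B(85)) - 13487 = (-4135 + (109/2 + 2*85**2 + 6*85)) - 13487 = (-4135 + (109/2 + 2*7225 + 510)) - 13487 = (-4135 + (109/2 + 14450 + 510)) - 13487 = (-4135 + 30029/2) - 13487 = 21759/2 - 13487 = -5215/2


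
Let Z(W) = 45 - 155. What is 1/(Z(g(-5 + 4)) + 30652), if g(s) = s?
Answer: 1/30542 ≈ 3.2742e-5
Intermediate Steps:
Z(W) = -110
1/(Z(g(-5 + 4)) + 30652) = 1/(-110 + 30652) = 1/30542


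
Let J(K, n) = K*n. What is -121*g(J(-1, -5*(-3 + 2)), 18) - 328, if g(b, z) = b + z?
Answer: -1901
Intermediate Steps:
-121*g(J(-1, -5*(-3 + 2)), 18) - 328 = -121*(-(-5)*(-3 + 2) + 18) - 328 = -121*(-(-5)*(-1) + 18) - 328 = -121*(-1*5 + 18) - 328 = -121*(-5 + 18) - 328 = -121*13 - 328 = -1573 - 328 = -1901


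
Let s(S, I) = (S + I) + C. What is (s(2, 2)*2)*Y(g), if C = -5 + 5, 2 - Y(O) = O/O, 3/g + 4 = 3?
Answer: 8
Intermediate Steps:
g = -3 (g = 3/(-4 + 3) = 3/(-1) = 3*(-1) = -3)
Y(O) = 1 (Y(O) = 2 - O/O = 2 - 1*1 = 2 - 1 = 1)
C = 0
s(S, I) = I + S (s(S, I) = (S + I) + 0 = (I + S) + 0 = I + S)
(s(2, 2)*2)*Y(g) = ((2 + 2)*2)*1 = (4*2)*1 = 8*1 = 8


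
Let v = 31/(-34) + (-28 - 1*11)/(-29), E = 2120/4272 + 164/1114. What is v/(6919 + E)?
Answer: 63503013/1014675303095 ≈ 6.2585e-5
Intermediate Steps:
E = 191393/297438 (E = 2120*(1/4272) + 164*(1/1114) = 265/534 + 82/557 = 191393/297438 ≈ 0.64347)
v = 427/986 (v = 31*(-1/34) + (-28 - 11)*(-1/29) = -31/34 - 39*(-1/29) = -31/34 + 39/29 = 427/986 ≈ 0.43306)
v/(6919 + E) = (427/986)/(6919 + 191393/297438) = (427/986)/(2058164915/297438) = (297438/2058164915)*(427/986) = 63503013/1014675303095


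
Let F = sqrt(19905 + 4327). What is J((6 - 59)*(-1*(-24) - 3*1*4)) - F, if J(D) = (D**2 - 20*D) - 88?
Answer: 417128 - 2*sqrt(6058) ≈ 4.1697e+5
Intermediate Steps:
F = 2*sqrt(6058) (F = sqrt(24232) = 2*sqrt(6058) ≈ 155.67)
J(D) = -88 + D**2 - 20*D
J((6 - 59)*(-1*(-24) - 3*1*4)) - F = (-88 + ((6 - 59)*(-1*(-24) - 3*1*4))**2 - 20*(6 - 59)*(-1*(-24) - 3*1*4)) - 2*sqrt(6058) = (-88 + (-53*(24 - 3*4))**2 - (-1060)*(24 - 3*4)) - 2*sqrt(6058) = (-88 + (-53*(24 - 12))**2 - (-1060)*(24 - 12)) - 2*sqrt(6058) = (-88 + (-53*12)**2 - (-1060)*12) - 2*sqrt(6058) = (-88 + (-636)**2 - 20*(-636)) - 2*sqrt(6058) = (-88 + 404496 + 12720) - 2*sqrt(6058) = 417128 - 2*sqrt(6058)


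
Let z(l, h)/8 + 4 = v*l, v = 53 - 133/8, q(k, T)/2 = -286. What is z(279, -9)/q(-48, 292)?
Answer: -81157/572 ≈ -141.88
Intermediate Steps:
q(k, T) = -572 (q(k, T) = 2*(-286) = -572)
v = 291/8 (v = 53 - 133/8 = 291/8 ≈ 36.375)
z(l, h) = -32 + 291*l (z(l, h) = -32 + 8*(291*l/8) = -32 + 291*l)
z(279, -9)/q(-48, 292) = (-32 + 291*279)/(-572) = (-32 + 81189)*(-1/572) = 81157*(-1/572) = -81157/572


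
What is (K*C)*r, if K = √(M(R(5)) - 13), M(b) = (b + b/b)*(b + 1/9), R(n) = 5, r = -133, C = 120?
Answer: -5320*√159 ≈ -67083.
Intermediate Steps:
M(b) = (1 + b)*(⅑ + b) (M(b) = (b + 1)*(b + ⅑) = (1 + b)*(⅑ + b))
K = √159/3 (K = √((⅑ + 5² + (10/9)*5) - 13) = √((⅑ + 25 + 50/9) - 13) = √(92/3 - 13) = √(53/3) = √159/3 ≈ 4.2032)
(K*C)*r = ((√159/3)*120)*(-133) = (40*√159)*(-133) = -5320*√159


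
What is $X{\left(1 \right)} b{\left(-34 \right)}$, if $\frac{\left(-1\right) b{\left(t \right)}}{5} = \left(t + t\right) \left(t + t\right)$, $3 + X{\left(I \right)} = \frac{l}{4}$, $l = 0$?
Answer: $69360$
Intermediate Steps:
$X{\left(I \right)} = -3$ ($X{\left(I \right)} = -3 + \frac{0}{4} = -3 + 0 \cdot \frac{1}{4} = -3 + 0 = -3$)
$b{\left(t \right)} = - 20 t^{2}$ ($b{\left(t \right)} = - 5 \left(t + t\right) \left(t + t\right) = - 5 \cdot 2 t 2 t = - 5 \cdot 4 t^{2} = - 20 t^{2}$)
$X{\left(1 \right)} b{\left(-34 \right)} = - 3 \left(- 20 \left(-34\right)^{2}\right) = - 3 \left(\left(-20\right) 1156\right) = \left(-3\right) \left(-23120\right) = 69360$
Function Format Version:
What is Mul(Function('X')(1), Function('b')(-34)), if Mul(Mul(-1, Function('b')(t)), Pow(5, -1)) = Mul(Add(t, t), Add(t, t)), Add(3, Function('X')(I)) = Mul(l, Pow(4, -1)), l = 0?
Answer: 69360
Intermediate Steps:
Function('X')(I) = -3 (Function('X')(I) = Add(-3, Mul(0, Pow(4, -1))) = Add(-3, Mul(0, Rational(1, 4))) = Add(-3, 0) = -3)
Function('b')(t) = Mul(-20, Pow(t, 2)) (Function('b')(t) = Mul(-5, Mul(Add(t, t), Add(t, t))) = Mul(-5, Mul(Mul(2, t), Mul(2, t))) = Mul(-5, Mul(4, Pow(t, 2))) = Mul(-20, Pow(t, 2)))
Mul(Function('X')(1), Function('b')(-34)) = Mul(-3, Mul(-20, Pow(-34, 2))) = Mul(-3, Mul(-20, 1156)) = Mul(-3, -23120) = 69360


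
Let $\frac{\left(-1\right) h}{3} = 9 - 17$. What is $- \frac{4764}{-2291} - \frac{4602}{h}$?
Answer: $- \frac{1738141}{9164} \approx -189.67$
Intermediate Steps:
$h = 24$ ($h = - 3 \left(9 - 17\right) = \left(-3\right) \left(-8\right) = 24$)
$- \frac{4764}{-2291} - \frac{4602}{h} = - \frac{4764}{-2291} - \frac{4602}{24} = \left(-4764\right) \left(- \frac{1}{2291}\right) - \frac{767}{4} = \frac{4764}{2291} - \frac{767}{4} = - \frac{1738141}{9164}$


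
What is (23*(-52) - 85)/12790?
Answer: -1281/12790 ≈ -0.10016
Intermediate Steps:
(23*(-52) - 85)/12790 = (-1196 - 85)*(1/12790) = -1281*1/12790 = -1281/12790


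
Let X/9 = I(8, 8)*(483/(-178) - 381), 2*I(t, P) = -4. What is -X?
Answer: -614709/89 ≈ -6906.8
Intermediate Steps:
I(t, P) = -2 (I(t, P) = (1/2)*(-4) = -2)
X = 614709/89 (X = 9*(-2*(483/(-178) - 381)) = 9*(-2*(483*(-1/178) - 381)) = 9*(-2*(-483/178 - 381)) = 9*(-2*(-68301/178)) = 9*(68301/89) = 614709/89 ≈ 6906.8)
-X = -1*614709/89 = -614709/89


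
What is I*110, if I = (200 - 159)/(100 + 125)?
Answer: 902/45 ≈ 20.044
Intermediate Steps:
I = 41/225 ≈ 0.18222
I*110 = (41/225)*110 = 902/45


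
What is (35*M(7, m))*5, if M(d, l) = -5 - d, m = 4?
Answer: -2100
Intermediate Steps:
(35*M(7, m))*5 = (35*(-5 - 1*7))*5 = (35*(-5 - 7))*5 = (35*(-12))*5 = -420*5 = -2100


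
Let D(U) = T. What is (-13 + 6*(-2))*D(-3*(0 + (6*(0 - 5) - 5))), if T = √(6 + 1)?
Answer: -25*√7 ≈ -66.144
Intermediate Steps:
T = √7 ≈ 2.6458
D(U) = √7
(-13 + 6*(-2))*D(-3*(0 + (6*(0 - 5) - 5))) = (-13 + 6*(-2))*√7 = (-13 - 12)*√7 = -25*√7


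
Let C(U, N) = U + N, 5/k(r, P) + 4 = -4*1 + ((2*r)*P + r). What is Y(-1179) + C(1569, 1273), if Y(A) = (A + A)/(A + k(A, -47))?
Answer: 183813942677/64632188 ≈ 2844.0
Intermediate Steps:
k(r, P) = 5/(-8 + r + 2*P*r) (k(r, P) = 5/(-4 + (-4*1 + ((2*r)*P + r))) = 5/(-4 + (-4 + (2*P*r + r))) = 5/(-4 + (-4 + (r + 2*P*r))) = 5/(-4 + (-4 + r + 2*P*r)) = 5/(-8 + r + 2*P*r))
C(U, N) = N + U
Y(A) = 2*A/(A + 5/(-8 - 93*A)) (Y(A) = (A + A)/(A + 5/(-8 + A + 2*(-47)*A)) = (2*A)/(A + 5/(-8 + A - 94*A)) = (2*A)/(A + 5/(-8 - 93*A)) = 2*A/(A + 5/(-8 - 93*A)))
Y(-1179) + C(1569, 1273) = 2*(-1179)*(8 + 93*(-1179))/(-5 - 1179*(8 + 93*(-1179))) + (1273 + 1569) = 2*(-1179)*(8 - 109647)/(-5 - 1179*(8 - 109647)) + 2842 = 2*(-1179)*(-109639)/(-5 - 1179*(-109639)) + 2842 = 2*(-1179)*(-109639)/(-5 + 129264381) + 2842 = 2*(-1179)*(-109639)/129264376 + 2842 = 2*(-1179)*(1/129264376)*(-109639) + 2842 = 129264381/64632188 + 2842 = 183813942677/64632188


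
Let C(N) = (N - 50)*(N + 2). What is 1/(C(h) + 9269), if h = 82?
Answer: 1/11957 ≈ 8.3633e-5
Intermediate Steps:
C(N) = (-50 + N)*(2 + N)
1/(C(h) + 9269) = 1/((-100 + 82² - 48*82) + 9269) = 1/((-100 + 6724 - 3936) + 9269) = 1/(2688 + 9269) = 1/11957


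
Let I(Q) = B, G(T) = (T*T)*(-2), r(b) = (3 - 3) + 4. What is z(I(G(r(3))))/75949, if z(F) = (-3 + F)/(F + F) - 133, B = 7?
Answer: -929/531643 ≈ -0.0017474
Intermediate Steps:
r(b) = 4 (r(b) = 0 + 4 = 4)
G(T) = -2*T² (G(T) = T²*(-2) = -2*T²)
I(Q) = 7
z(F) = -133 + (-3 + F)/(2*F) (z(F) = (-3 + F)/((2*F)) - 133 = (-3 + F)*(1/(2*F)) - 133 = (-3 + F)/(2*F) - 133 = -133 + (-3 + F)/(2*F))
z(I(G(r(3))))/75949 = ((½)*(-3 - 265*7)/7)/75949 = ((½)*(⅐)*(-3 - 1855))*(1/75949) = ((½)*(⅐)*(-1858))*(1/75949) = -929/7*1/75949 = -929/531643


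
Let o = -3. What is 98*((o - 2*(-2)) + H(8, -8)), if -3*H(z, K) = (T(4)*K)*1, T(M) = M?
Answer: 3430/3 ≈ 1143.3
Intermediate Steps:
H(z, K) = -4*K/3
98*((o - 2*(-2)) + H(8, -8)) = 98*((-3 - 2*(-2)) - 4/3*(-8)) = 98*((-3 + 4) + 32/3) = 98*(1 + 32/3) = 98*(35/3) = 3430/3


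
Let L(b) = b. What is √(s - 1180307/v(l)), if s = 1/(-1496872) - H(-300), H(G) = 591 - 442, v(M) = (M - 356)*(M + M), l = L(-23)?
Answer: I*√9223701495533837547170/6524116612 ≈ 14.721*I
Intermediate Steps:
l = -23
v(M) = 2*M*(-356 + M) (v(M) = (-356 + M)*(2*M) = 2*M*(-356 + M))
H(G) = 149
s = -223033929/1496872 (s = 1/(-1496872) - 1*149 = -1/1496872 - 149 = -223033929/1496872 ≈ -149.00)
√(s - 1180307/v(l)) = √(-223033929/1496872 - 1180307*(-1/(46*(-356 - 23)))) = √(-223033929/1496872 - 1180307/(2*(-23)*(-379))) = √(-223033929/1496872 - 1180307/17434) = √(-2827571008945/13048233224) = I*√9223701495533837547170/6524116612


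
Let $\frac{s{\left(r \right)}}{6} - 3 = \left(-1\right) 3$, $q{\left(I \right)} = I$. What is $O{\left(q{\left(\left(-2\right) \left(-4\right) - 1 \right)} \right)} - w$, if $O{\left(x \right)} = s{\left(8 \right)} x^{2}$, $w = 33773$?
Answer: $-33773$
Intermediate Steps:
$s{\left(r \right)} = 0$ ($s{\left(r \right)} = 18 + 6 \left(\left(-1\right) 3\right) = 18 + 6 \left(-3\right) = 18 - 18 = 0$)
$O{\left(x \right)} = 0$ ($O{\left(x \right)} = 0 x^{2} = 0$)
$O{\left(q{\left(\left(-2\right) \left(-4\right) - 1 \right)} \right)} - w = 0 - 33773 = -33773$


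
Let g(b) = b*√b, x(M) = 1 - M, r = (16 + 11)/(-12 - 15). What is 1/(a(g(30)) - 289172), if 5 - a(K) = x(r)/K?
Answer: -1951877250/564418488750749 + 15*√30/564418488750749 ≈ -3.4582e-6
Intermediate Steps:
r = -1 (r = 27/(-27) = 27*(-1/27) = -1)
g(b) = b^(3/2)
a(K) = 5 - 2/K (a(K) = 5 - (1 - 1*(-1))/K = 5 - (1 + 1)/K = 5 - 2/K)
1/(a(g(30)) - 289172) = 1/((5 - 2*√30/900) - 289172) = 1/((5 - √30/450) - 289172) = 1/(-289167 - √30/450)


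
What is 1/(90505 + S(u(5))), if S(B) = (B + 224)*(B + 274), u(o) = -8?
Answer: 1/147961 ≈ 6.7585e-6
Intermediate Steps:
S(B) = (224 + B)*(274 + B)
1/(90505 + S(u(5))) = 1/(90505 + (61376 + (-8)² + 498*(-8))) = 1/(90505 + (61376 + 64 - 3984)) = 1/(90505 + 57456) = 1/147961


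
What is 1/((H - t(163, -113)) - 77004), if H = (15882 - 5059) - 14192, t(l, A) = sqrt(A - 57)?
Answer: I/(sqrt(170) - 80373*I) ≈ -1.2442e-5 + 2.0184e-9*I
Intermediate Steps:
t(l, A) = sqrt(-57 + A)
H = -3369 (H = 10823 - 14192 = -3369)
1/((H - t(163, -113)) - 77004) = 1/((-3369 - sqrt(-57 - 113)) - 77004) = 1/((-3369 - sqrt(-170)) - 77004) = 1/((-3369 - I*sqrt(170)) - 77004) = 1/(-80373 - I*sqrt(170))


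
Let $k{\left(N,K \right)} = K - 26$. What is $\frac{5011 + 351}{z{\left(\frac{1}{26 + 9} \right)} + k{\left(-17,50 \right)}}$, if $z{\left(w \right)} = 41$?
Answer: $\frac{5362}{65} \approx 82.492$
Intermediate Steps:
$k{\left(N,K \right)} = -26 + K$
$\frac{5011 + 351}{z{\left(\frac{1}{26 + 9} \right)} + k{\left(-17,50 \right)}} = \frac{5011 + 351}{41 + \left(-26 + 50\right)} = \frac{5362}{41 + 24} = \frac{5362}{65}$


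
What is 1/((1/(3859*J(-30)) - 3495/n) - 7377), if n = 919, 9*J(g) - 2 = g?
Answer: -99299788/732912186087 ≈ -0.00013549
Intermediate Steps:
J(g) = 2/9 + g/9
1/((1/(3859*J(-30)) - 3495/n) - 7377) = 1/((1/(3859*(2/9 + (1/9)*(-30))) - 3495/919) - 7377) = 1/((1/(3859*(2/9 - 10/3)) - 3495*1/919) - 7377) = 1/((1/(3859*(-28/9)) - 3495/919) - 7377) = 1/(((1/3859)*(-9/28) - 3495/919) - 7377) = 1/((-9/108052 - 3495/919) - 7377) = 1/(-377650011/99299788 - 7377) = 1/(-732912186087/99299788) = -99299788/732912186087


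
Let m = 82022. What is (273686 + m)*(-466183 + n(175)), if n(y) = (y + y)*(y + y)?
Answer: -122250792564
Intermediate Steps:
n(y) = 4*y**2 (n(y) = (2*y)*(2*y) = 4*y**2)
(273686 + m)*(-466183 + n(175)) = (273686 + 82022)*(-466183 + 4*175**2) = 355708*(-466183 + 4*30625) = 355708*(-466183 + 122500) = 355708*(-343683) = -122250792564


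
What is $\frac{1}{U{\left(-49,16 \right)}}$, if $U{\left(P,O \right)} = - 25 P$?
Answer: $\frac{1}{1225} \approx 0.00081633$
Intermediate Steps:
$\frac{1}{U{\left(-49,16 \right)}} = \frac{1}{\left(-25\right) \left(-49\right)} = \frac{1}{1225}$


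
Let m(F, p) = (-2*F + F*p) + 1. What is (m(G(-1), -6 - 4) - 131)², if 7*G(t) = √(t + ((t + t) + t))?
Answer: 827524/49 + 6240*I/7 ≈ 16888.0 + 891.43*I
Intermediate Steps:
G(t) = 2*√t/7 (G(t) = √(t + ((t + t) + t))/7 = √(t + (2*t + t))/7 = √(t + 3*t)/7 = √(4*t)/7 = (2*√t)/7 = 2*√t/7)
m(F, p) = 1 - 2*F + F*p
(m(G(-1), -6 - 4) - 131)² = ((1 - 4*√(-1)/7 + (2*√(-1)/7)*(-6 - 4)) - 131)² = ((1 - 4*I/7 + (2*I/7)*(-10)) - 131)² = ((1 - 4*I/7 - 20*I/7) - 131)² = ((1 - 24*I/7) - 131)² = (-130 - 24*I/7)²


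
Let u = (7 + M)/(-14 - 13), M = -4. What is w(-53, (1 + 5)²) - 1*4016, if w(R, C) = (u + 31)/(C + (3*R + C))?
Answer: -3144806/783 ≈ -4016.4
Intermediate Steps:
u = -⅑ (u = (7 - 4)/(-14 - 13) = 3/(-27) = 3*(-1/27) = -⅑ ≈ -0.11111)
w(R, C) = 278/(9*(2*C + 3*R)) (w(R, C) = (-⅑ + 31)/(C + (3*R + C)) = 278/(9*(C + (C + 3*R))) = 278/(9*(2*C + 3*R)))
w(-53, (1 + 5)²) - 1*4016 = 278/(9*(2*(1 + 5)² + 3*(-53))) - 1*4016 = 278/(9*(2*6² - 159)) - 4016 = 278/(9*(2*36 - 159)) - 4016 = 278/(9*(72 - 159)) - 4016 = (278/9)/(-87) - 4016 = (278/9)*(-1/87) - 4016 = -278/783 - 4016 = -3144806/783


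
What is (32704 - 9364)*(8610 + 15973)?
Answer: 573767220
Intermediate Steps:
(32704 - 9364)*(8610 + 15973) = 23340*24583 = 573767220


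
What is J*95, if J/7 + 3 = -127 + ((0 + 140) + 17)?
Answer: 17955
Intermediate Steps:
J = 189 (J = -21 + 7*(-127 + ((0 + 140) + 17)) = -21 + 7*(-127 + (140 + 17)) = -21 + 7*(-127 + 157) = -21 + 7*30 = -21 + 210 = 189)
J*95 = 189*95 = 17955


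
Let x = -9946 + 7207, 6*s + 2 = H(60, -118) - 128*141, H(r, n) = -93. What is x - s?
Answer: 1709/6 ≈ 284.83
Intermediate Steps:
s = -18143/6 (s = -⅓ + (-93 - 128*141)/6 = -⅓ + (-93 - 1*18048)/6 = -⅓ + (-93 - 18048)/6 = -⅓ + (⅙)*(-18141) = -⅓ - 6047/2 = -18143/6 ≈ -3023.8)
x = -2739
x - s = -2739 - 1*(-18143/6) = -2739 + 18143/6 = 1709/6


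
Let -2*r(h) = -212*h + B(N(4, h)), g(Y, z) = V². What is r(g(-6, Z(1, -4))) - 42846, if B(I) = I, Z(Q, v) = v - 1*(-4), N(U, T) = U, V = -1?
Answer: -42742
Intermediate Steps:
Z(Q, v) = 4 + v (Z(Q, v) = v + 4 = 4 + v)
g(Y, z) = 1 (g(Y, z) = (-1)² = 1)
r(h) = -2 + 106*h (r(h) = -(-212*h + 4)/2 = -(4 - 212*h)/2 = -2 + 106*h)
r(g(-6, Z(1, -4))) - 42846 = (-2 + 106*1) - 42846 = (-2 + 106) - 42846 = 104 - 42846 = -42742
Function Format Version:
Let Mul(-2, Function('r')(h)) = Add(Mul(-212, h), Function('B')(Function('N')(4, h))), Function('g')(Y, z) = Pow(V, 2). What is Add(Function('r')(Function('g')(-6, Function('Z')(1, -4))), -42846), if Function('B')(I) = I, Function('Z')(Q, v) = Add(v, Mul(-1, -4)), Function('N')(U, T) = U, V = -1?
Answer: -42742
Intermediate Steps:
Function('Z')(Q, v) = Add(4, v) (Function('Z')(Q, v) = Add(v, 4) = Add(4, v))
Function('g')(Y, z) = 1 (Function('g')(Y, z) = Pow(-1, 2) = 1)
Function('r')(h) = Add(-2, Mul(106, h)) (Function('r')(h) = Mul(Rational(-1, 2), Add(Mul(-212, h), 4)) = Mul(Rational(-1, 2), Add(4, Mul(-212, h))) = Add(-2, Mul(106, h)))
Add(Function('r')(Function('g')(-6, Function('Z')(1, -4))), -42846) = Add(Add(-2, Mul(106, 1)), -42846) = Add(Add(-2, 106), -42846) = Add(104, -42846) = -42742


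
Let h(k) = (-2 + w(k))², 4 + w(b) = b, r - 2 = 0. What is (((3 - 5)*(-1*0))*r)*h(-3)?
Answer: 0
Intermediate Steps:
r = 2 (r = 2 + 0 = 2)
w(b) = -4 + b
h(k) = (-6 + k)² (h(k) = (-2 + (-4 + k))² = (-6 + k)²)
(((3 - 5)*(-1*0))*r)*h(-3) = (((3 - 5)*(-1*0))*2)*(-6 - 3)² = (-2*0*2)*(-9)² = (0*2)*81 = 0*81 = 0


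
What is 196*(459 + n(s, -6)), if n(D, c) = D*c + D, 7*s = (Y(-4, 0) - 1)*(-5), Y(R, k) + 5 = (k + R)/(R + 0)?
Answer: 86464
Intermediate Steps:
Y(R, k) = -5 + (R + k)/R (Y(R, k) = -5 + (k + R)/(R + 0) = -5 + (R + k)/R)
s = 25/7 (s = (((-4 + 0/(-4)) - 1)*(-5))/7 = (((-4 + 0*(-¼)) - 1)*(-5))/7 = (((-4 + 0) - 1)*(-5))/7 = ((-4 - 1)*(-5))/7 = (-5*(-5))/7 = (⅐)*25 = 25/7 ≈ 3.5714)
n(D, c) = D + D*c
196*(459 + n(s, -6)) = 196*(459 + 25*(1 - 6)/7) = 196*(459 + (25/7)*(-5)) = 196*(459 - 125/7) = 196*(3088/7) = 86464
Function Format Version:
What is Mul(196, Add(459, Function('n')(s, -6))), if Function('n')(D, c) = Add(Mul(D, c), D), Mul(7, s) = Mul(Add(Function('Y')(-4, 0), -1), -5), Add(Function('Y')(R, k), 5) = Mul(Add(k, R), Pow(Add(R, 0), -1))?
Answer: 86464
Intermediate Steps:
Function('Y')(R, k) = Add(-5, Mul(Pow(R, -1), Add(R, k))) (Function('Y')(R, k) = Add(-5, Mul(Add(k, R), Pow(Add(R, 0), -1))) = Add(-5, Mul(Add(R, k), Pow(R, -1))) = Add(-5, Mul(Pow(R, -1), Add(R, k))))
s = Rational(25, 7) (s = Mul(Rational(1, 7), Mul(Add(Add(-4, Mul(0, Pow(-4, -1))), -1), -5)) = Mul(Rational(1, 7), Mul(Add(Add(-4, Mul(0, Rational(-1, 4))), -1), -5)) = Mul(Rational(1, 7), Mul(Add(Add(-4, 0), -1), -5)) = Mul(Rational(1, 7), Mul(Add(-4, -1), -5)) = Mul(Rational(1, 7), Mul(-5, -5)) = Mul(Rational(1, 7), 25) = Rational(25, 7) ≈ 3.5714)
Function('n')(D, c) = Add(D, Mul(D, c))
Mul(196, Add(459, Function('n')(s, -6))) = Mul(196, Add(459, Mul(Rational(25, 7), Add(1, -6)))) = Mul(196, Add(459, Mul(Rational(25, 7), -5))) = Mul(196, Add(459, Rational(-125, 7))) = Mul(196, Rational(3088, 7)) = 86464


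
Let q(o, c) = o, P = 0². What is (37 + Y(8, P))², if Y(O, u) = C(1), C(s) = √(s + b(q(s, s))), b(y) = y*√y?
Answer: (37 + √2)² ≈ 1475.7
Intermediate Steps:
P = 0
b(y) = y^(3/2)
C(s) = √(s + s^(3/2))
Y(O, u) = √2 (Y(O, u) = √(1 + 1^(3/2)) = √(1 + 1) = √2)
(37 + Y(8, P))² = (37 + √2)²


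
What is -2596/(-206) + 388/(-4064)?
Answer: 1308777/104648 ≈ 12.506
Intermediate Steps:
-2596/(-206) + 388/(-4064) = -2596*(-1/206) + 388*(-1/4064) = 1298/103 - 97/1016 = 1308777/104648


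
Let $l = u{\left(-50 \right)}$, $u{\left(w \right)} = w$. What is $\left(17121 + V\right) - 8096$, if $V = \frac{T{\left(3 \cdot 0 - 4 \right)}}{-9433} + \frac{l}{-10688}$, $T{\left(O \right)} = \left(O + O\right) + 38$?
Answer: $\frac{454949892305}{50409952} \approx 9025.0$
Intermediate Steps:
$T{\left(O \right)} = 38 + 2 O$ ($T{\left(O \right)} = 2 O + 38 = 38 + 2 O$)
$l = -50$
$V = \frac{75505}{50409952}$ ($V = \frac{38 + 2 \left(3 \cdot 0 - 4\right)}{-9433} - \frac{50}{-10688} = \left(38 + 2 \left(0 - 4\right)\right) \left(- \frac{1}{9433}\right) - - \frac{25}{5344} = \left(38 + 2 \left(-4\right)\right) \left(- \frac{1}{9433}\right) + \frac{25}{5344} = \left(38 - 8\right) \left(- \frac{1}{9433}\right) + \frac{25}{5344} = 30 \left(- \frac{1}{9433}\right) + \frac{25}{5344} = - \frac{30}{9433} + \frac{25}{5344} = \frac{75505}{50409952} \approx 0.0014978$)
$\left(17121 + V\right) - 8096 = \left(17121 + \frac{75505}{50409952}\right) - 8096 = \frac{863068863697}{50409952} - 8096 = \frac{454949892305}{50409952}$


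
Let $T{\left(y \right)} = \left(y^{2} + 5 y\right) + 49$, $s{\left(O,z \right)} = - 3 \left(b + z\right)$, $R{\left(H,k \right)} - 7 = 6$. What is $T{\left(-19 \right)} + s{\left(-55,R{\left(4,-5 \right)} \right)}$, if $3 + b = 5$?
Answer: $270$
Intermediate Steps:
$b = 2$ ($b = -3 + 5 = 2$)
$R{\left(H,k \right)} = 13$ ($R{\left(H,k \right)} = 7 + 6 = 13$)
$s{\left(O,z \right)} = -6 - 3 z$ ($s{\left(O,z \right)} = - 3 \left(2 + z\right) = -6 - 3 z$)
$T{\left(y \right)} = 49 + y^{2} + 5 y$
$T{\left(-19 \right)} + s{\left(-55,R{\left(4,-5 \right)} \right)} = \left(49 + \left(-19\right)^{2} + 5 \left(-19\right)\right) - 45 = \left(49 + 361 - 95\right) - 45 = 315 - 45 = 270$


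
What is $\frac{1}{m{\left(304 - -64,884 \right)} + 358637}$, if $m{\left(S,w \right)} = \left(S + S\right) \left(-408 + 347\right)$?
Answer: $\frac{1}{313741} \approx 3.1873 \cdot 10^{-6}$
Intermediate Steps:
$m{\left(S,w \right)} = - 122 S$ ($m{\left(S,w \right)} = 2 S \left(-61\right) = - 122 S$)
$\frac{1}{m{\left(304 - -64,884 \right)} + 358637} = \frac{1}{- 122 \left(304 - -64\right) + 358637} = \frac{1}{- 122 \left(304 + 64\right) + 358637} = \frac{1}{\left(-122\right) 368 + 358637} = \frac{1}{-44896 + 358637} = \frac{1}{313741}$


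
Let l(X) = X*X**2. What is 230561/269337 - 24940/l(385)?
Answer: 2630124172369/3074030715525 ≈ 0.85559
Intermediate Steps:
l(X) = X**3
230561/269337 - 24940/l(385) = 230561/269337 - 24940/(385**3) = 230561*(1/269337) - 24940/57066625 = 230561/269337 - 24940*1/57066625 = 230561/269337 - 4988/11413325 = 2630124172369/3074030715525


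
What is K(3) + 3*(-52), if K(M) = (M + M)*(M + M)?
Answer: -120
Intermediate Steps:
K(M) = 4*M² (K(M) = (2*M)*(2*M) = 4*M²)
K(3) + 3*(-52) = 4*3² + 3*(-52) = 4*9 - 156 = 36 - 156 = -120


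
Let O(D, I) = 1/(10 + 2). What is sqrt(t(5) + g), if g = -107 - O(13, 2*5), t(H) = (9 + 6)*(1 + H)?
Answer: I*sqrt(615)/6 ≈ 4.1332*I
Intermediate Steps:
O(D, I) = 1/12
t(H) = 15 + 15*H (t(H) = 15*(1 + H) = 15 + 15*H)
g = -1285/12 (g = -107 - 1*1/12 = -107 - 1/12 = -1285/12 ≈ -107.08)
sqrt(t(5) + g) = sqrt((15 + 15*5) - 1285/12) = sqrt((15 + 75) - 1285/12) = sqrt(90 - 1285/12) = sqrt(-205/12) = I*sqrt(615)/6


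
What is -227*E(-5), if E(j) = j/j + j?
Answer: 908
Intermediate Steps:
E(j) = 1 + j
-227*E(-5) = -227*(1 - 5) = -227*(-4) = 908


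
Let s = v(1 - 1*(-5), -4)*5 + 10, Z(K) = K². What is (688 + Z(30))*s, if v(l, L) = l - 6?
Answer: 15880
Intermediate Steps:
v(l, L) = -6 + l
s = 10 (s = (-6 + (1 - 1*(-5)))*5 + 10 = (-6 + (1 + 5))*5 + 10 = (-6 + 6)*5 + 10 = 0*5 + 10 = 0 + 10 = 10)
(688 + Z(30))*s = (688 + 30²)*10 = (688 + 900)*10 = 1588*10 = 15880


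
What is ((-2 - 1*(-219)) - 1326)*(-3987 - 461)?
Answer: 4932832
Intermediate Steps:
((-2 - 1*(-219)) - 1326)*(-3987 - 461) = ((-2 + 219) - 1326)*(-4448) = (217 - 1326)*(-4448) = -1109*(-4448) = 4932832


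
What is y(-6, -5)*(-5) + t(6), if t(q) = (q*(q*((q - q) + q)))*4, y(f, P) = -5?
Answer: 889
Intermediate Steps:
t(q) = 4*q³ (t(q) = (q*(q*(0 + q)))*4 = (q*(q*q))*4 = (q*q²)*4 = q³*4 = 4*q³)
y(-6, -5)*(-5) + t(6) = -5*(-5) + 4*6³ = 25 + 4*216 = 25 + 864 = 889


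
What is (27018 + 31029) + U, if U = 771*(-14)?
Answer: 47253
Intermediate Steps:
U = -10794
(27018 + 31029) + U = (27018 + 31029) - 10794 = 58047 - 10794 = 47253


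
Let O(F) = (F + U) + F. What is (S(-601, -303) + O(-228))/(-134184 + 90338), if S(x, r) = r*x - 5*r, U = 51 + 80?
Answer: -16663/3986 ≈ -4.1804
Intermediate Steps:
U = 131
O(F) = 131 + 2*F (O(F) = (F + 131) + F = (131 + F) + F = 131 + 2*F)
S(x, r) = -5*r + r*x
(S(-601, -303) + O(-228))/(-134184 + 90338) = (-303*(-5 - 601) + (131 + 2*(-228)))/(-134184 + 90338) = (-303*(-606) + (131 - 456))/(-43846) = (183618 - 325)*(-1/43846) = 183293*(-1/43846) = -16663/3986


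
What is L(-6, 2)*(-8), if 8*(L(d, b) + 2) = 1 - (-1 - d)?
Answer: 20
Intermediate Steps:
L(d, b) = -7/4 + d/8 (L(d, b) = -2 + (1 - (-1 - d))/8 = -2 + (1 + (1 + d))/8 = -2 + (2 + d)/8 = -2 + (¼ + d/8) = -7/4 + d/8)
L(-6, 2)*(-8) = (-7/4 + (⅛)*(-6))*(-8) = (-7/4 - ¾)*(-8) = -5/2*(-8) = 20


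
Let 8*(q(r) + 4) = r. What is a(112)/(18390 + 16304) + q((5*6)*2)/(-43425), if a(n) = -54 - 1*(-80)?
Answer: 1007621/1506586950 ≈ 0.00066881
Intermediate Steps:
q(r) = -4 + r/8
a(n) = 26 (a(n) = -54 + 80 = 26)
a(112)/(18390 + 16304) + q((5*6)*2)/(-43425) = 26/(18390 + 16304) + (-4 + ((5*6)*2)/8)/(-43425) = 26/34694 + (-4 + (30*2)/8)*(-1/43425) = 26*(1/34694) + (-4 + (⅛)*60)*(-1/43425) = 13/17347 + (-4 + 15/2)*(-1/43425) = 13/17347 + (7/2)*(-1/43425) = 13/17347 - 7/86850 = 1007621/1506586950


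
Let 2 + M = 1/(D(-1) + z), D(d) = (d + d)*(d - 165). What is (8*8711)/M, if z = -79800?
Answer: -178644064/5127 ≈ -34844.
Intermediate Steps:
D(d) = 2*d*(-165 + d) (D(d) = (2*d)*(-165 + d) = 2*d*(-165 + d))
M = -158937/79468 (M = -2 + 1/(2*(-1)*(-165 - 1) - 79800) = -2 + 1/(2*(-1)*(-166) - 79800) = -2 + 1/(332 - 79800) = -2 + 1/(-79468) = -2 - 1/79468 = -158937/79468 ≈ -2.0000)
(8*8711)/M = (8*8711)/(-158937/79468) = 69688*(-79468/158937) = -178644064/5127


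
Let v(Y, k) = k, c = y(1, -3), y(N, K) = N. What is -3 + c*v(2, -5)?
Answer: -8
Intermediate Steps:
c = 1
-3 + c*v(2, -5) = -3 + 1*(-5) = -3 - 5 = -8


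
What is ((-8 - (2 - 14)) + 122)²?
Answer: 15876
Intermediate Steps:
((-8 - (2 - 14)) + 122)² = ((-8 - 1*(-12)) + 122)² = ((-8 + 12) + 122)² = (4 + 122)² = 126² = 15876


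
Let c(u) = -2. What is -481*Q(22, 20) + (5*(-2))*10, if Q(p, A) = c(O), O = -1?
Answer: 862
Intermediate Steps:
Q(p, A) = -2
-481*Q(22, 20) + (5*(-2))*10 = -481*(-2) + (5*(-2))*10 = 962 - 10*10 = 962 - 100 = 862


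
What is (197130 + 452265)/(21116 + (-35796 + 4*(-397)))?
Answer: -649395/16268 ≈ -39.919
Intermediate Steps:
(197130 + 452265)/(21116 + (-35796 + 4*(-397))) = 649395/(21116 + (-35796 - 1588)) = 649395/(21116 - 37384) = 649395/(-16268) = 649395*(-1/16268) = -649395/16268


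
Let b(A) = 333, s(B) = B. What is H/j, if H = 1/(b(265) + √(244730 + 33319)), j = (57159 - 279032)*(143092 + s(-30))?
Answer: 111/1768641680420720 - √278049/5305925041262160 ≈ -3.6620e-14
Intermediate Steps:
j = -31741595126 (j = (57159 - 279032)*(143092 - 30) = -221873*143062 = -31741595126)
H = 1/(333 + √278049) (H = 1/(333 + √(244730 + 33319)) = 1/(333 + √278049) ≈ 0.0011624)
H/j = (-111/55720 + √278049/167160)/(-31741595126) = (-111/55720 + √278049/167160)*(-1/31741595126) = 111/1768641680420720 - √278049/5305925041262160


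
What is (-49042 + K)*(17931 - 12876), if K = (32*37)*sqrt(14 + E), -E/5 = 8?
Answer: -247907310 + 5985120*I*sqrt(26) ≈ -2.4791e+8 + 3.0518e+7*I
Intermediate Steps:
E = -40 (E = -5*8 = -40)
K = 1184*I*sqrt(26) (K = (32*37)*sqrt(14 - 40) = 1184*sqrt(-26) = 1184*(I*sqrt(26)) = 1184*I*sqrt(26) ≈ 6037.2*I)
(-49042 + K)*(17931 - 12876) = (-49042 + 1184*I*sqrt(26))*(17931 - 12876) = (-49042 + 1184*I*sqrt(26))*5055 = -247907310 + 5985120*I*sqrt(26)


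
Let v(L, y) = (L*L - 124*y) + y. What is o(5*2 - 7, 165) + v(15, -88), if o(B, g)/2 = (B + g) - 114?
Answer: 11157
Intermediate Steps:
o(B, g) = -228 + 2*B + 2*g (o(B, g) = 2*((B + g) - 114) = 2*(-114 + B + g) = -228 + 2*B + 2*g)
v(L, y) = L² - 123*y (v(L, y) = (L² - 124*y) + y = L² - 123*y)
o(5*2 - 7, 165) + v(15, -88) = (-228 + 2*(5*2 - 7) + 2*165) + (15² - 123*(-88)) = (-228 + 2*(10 - 7) + 330) + (225 + 10824) = (-228 + 2*3 + 330) + 11049 = (-228 + 6 + 330) + 11049 = 108 + 11049 = 11157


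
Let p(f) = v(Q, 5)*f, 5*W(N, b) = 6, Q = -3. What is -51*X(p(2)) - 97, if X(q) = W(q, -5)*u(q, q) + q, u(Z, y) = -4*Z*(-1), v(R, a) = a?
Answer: -3055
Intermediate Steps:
W(N, b) = 6/5 (W(N, b) = (⅕)*6 = 6/5)
u(Z, y) = 4*Z
p(f) = 5*f
X(q) = 29*q/5 (X(q) = 6*(4*q)/5 + q = 24*q/5 + q = 29*q/5)
-51*X(p(2)) - 97 = -1479*5*2/5 - 97 = -1479*10/5 - 97 = -51*58 - 97 = -2958 - 97 = -3055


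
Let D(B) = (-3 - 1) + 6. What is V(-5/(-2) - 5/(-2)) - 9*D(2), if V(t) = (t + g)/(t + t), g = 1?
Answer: -87/5 ≈ -17.400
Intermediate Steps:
V(t) = (1 + t)/(2*t) (V(t) = (t + 1)/(t + t) = (1 + t)/((2*t)) = (1 + t)*(1/(2*t)) = (1 + t)/(2*t))
D(B) = 2 (D(B) = -4 + 6 = 2)
V(-5/(-2) - 5/(-2)) - 9*D(2) = (1 + (-5/(-2) - 5/(-2)))/(2*(-5/(-2) - 5/(-2))) - 9*2 = (1 + (-5*(-1/2) - 5*(-1/2)))/(2*(-5*(-1/2) - 5*(-1/2))) - 18 = (1 + (5/2 + 5/2))/(2*(5/2 + 5/2)) - 18 = (1/2)*(1 + 5)/5 - 18 = (1/2)*(1/5)*6 - 18 = 3/5 - 18 = -87/5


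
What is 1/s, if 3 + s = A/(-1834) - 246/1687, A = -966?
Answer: -220997/578814 ≈ -0.38181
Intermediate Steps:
s = -578814/220997 (s = -3 + (-966/(-1834) - 246/1687) = -3 + (-966*(-1/1834) - 246*1/1687) = -3 + (69/131 - 246/1687) = -3 + 84177/220997 = -578814/220997 ≈ -2.6191)
1/s = 1/(-578814/220997) = -220997/578814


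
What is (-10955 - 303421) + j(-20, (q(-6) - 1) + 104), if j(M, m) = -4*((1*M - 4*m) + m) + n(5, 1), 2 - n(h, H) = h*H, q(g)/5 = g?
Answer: -313423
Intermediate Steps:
q(g) = 5*g
n(h, H) = 2 - H*h (n(h, H) = 2 - h*H = 2 - H*h)
j(M, m) = -3 - 4*M + 12*m (j(M, m) = -4*((1*M - 4*m) + m) + (2 - 1*1*5) = -4*((M - 4*m) + m) + (2 - 5) = -4*(M - 3*m) - 3 = (-4*M + 12*m) - 3 = -3 - 4*M + 12*m)
(-10955 - 303421) + j(-20, (q(-6) - 1) + 104) = (-10955 - 303421) + (-3 - 4*(-20) + 12*((5*(-6) - 1) + 104)) = -314376 + (-3 + 80 + 12*((-30 - 1) + 104)) = -314376 + (-3 + 80 + 12*(-31 + 104)) = -314376 + (-3 + 80 + 12*73) = -314376 + (-3 + 80 + 876) = -314376 + 953 = -313423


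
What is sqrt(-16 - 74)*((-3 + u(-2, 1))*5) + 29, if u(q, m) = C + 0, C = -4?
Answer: 29 - 105*I*sqrt(10) ≈ 29.0 - 332.04*I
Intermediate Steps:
u(q, m) = -4 (u(q, m) = -4 + 0 = -4)
sqrt(-16 - 74)*((-3 + u(-2, 1))*5) + 29 = sqrt(-16 - 74)*((-3 - 4)*5) + 29 = sqrt(-90)*(-7*5) + 29 = (3*I*sqrt(10))*(-35) + 29 = -105*I*sqrt(10) + 29 = 29 - 105*I*sqrt(10)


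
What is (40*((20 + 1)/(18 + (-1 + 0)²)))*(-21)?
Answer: -17640/19 ≈ -928.42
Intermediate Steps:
(40*((20 + 1)/(18 + (-1 + 0)²)))*(-21) = (40*(21/(18 + (-1)²)))*(-21) = (40*(21/(18 + 1)))*(-21) = (40*(21/19))*(-21) = (840/19)*(-21) = -17640/19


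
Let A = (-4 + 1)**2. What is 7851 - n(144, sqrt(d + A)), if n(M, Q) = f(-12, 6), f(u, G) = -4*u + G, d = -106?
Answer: 7797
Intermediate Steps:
A = 9 (A = (-3)**2 = 9)
f(u, G) = G - 4*u
n(M, Q) = 54 (n(M, Q) = 6 - 4*(-12) = 6 + 48 = 54)
7851 - n(144, sqrt(d + A)) = 7851 - 1*54 = 7851 - 54 = 7797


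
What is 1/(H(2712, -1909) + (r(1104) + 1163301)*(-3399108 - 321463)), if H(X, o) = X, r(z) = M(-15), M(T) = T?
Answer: -1/4328088153594 ≈ -2.3105e-13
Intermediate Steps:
r(z) = -15
1/(H(2712, -1909) + (r(1104) + 1163301)*(-3399108 - 321463)) = 1/(2712 + (-15 + 1163301)*(-3399108 - 321463)) = 1/(2712 + 1163286*(-3720571)) = 1/(2712 - 4328088156306) = 1/(-4328088153594) = -1/4328088153594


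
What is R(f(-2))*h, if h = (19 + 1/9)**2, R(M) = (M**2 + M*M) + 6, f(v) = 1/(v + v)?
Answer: 181202/81 ≈ 2237.1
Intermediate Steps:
f(v) = 1/(2*v)
R(M) = 6 + 2*M**2 (R(M) = (M**2 + M**2) + 6 = 2*M**2 + 6 = 6 + 2*M**2)
h = 29584/81 (h = (19 + 1/9)**2 = (172/9)**2 = 29584/81 ≈ 365.23)
R(f(-2))*h = (6 + 2*((1/2)/(-2))**2)*(29584/81) = (6 + 2*((1/2)*(-1/2))**2)*(29584/81) = (6 + 2*(-1/4)**2)*(29584/81) = (6 + 2*(1/16))*(29584/81) = (6 + 1/8)*(29584/81) = (49/8)*(29584/81) = 181202/81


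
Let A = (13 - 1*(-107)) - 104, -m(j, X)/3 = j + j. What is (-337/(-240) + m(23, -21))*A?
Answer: -32783/15 ≈ -2185.5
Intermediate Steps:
m(j, X) = -6*j (m(j, X) = -3*(j + j) = -6*j)
A = 16 (A = (13 + 107) - 104 = 120 - 104 = 16)
(-337/(-240) + m(23, -21))*A = (-337/(-240) - 6*23)*16 = (-337*(-1/240) - 138)*16 = (337/240 - 138)*16 = -32783/240*16 = -32783/15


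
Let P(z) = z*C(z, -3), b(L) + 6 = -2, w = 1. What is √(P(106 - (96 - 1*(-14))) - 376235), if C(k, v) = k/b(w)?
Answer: I*√376237 ≈ 613.38*I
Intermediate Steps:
b(L) = -8 (b(L) = -6 - 2 = -8)
C(k, v) = -k/8 (C(k, v) = k/(-8) = k*(-⅛) = -k/8)
P(z) = -z²/8 (P(z) = z*(-z/8) = -z²/8)
√(P(106 - (96 - 1*(-14))) - 376235) = √(-(106 - (96 - 1*(-14)))²/8 - 376235) = √(-(106 - (96 + 14))²/8 - 376235) = √(-(106 - 1*110)²/8 - 376235) = √(-(106 - 110)²/8 - 376235) = √(-⅛*(-4)² - 376235) = √(-⅛*16 - 376235) = √(-2 - 376235) = √(-376237) = I*√376237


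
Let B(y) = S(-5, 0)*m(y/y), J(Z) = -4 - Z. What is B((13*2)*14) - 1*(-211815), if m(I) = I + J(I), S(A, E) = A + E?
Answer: 211835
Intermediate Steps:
m(I) = -4 (m(I) = I + (-4 - I) = -4)
B(y) = 20 (B(y) = (-5 + 0)*(-4) = -5*(-4) = 20)
B((13*2)*14) - 1*(-211815) = 20 - 1*(-211815) = 20 + 211815 = 211835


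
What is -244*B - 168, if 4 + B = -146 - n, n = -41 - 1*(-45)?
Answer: 37408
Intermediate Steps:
n = 4 (n = -41 + 45 = 4)
B = -154 (B = -4 + (-146 - 1*4) = -4 + (-146 - 4) = -4 - 150 = -154)
-244*B - 168 = -244*(-154) - 168 = 37576 - 168 = 37408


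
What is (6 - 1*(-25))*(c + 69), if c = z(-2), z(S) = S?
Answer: 2077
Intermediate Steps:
c = -2
(6 - 1*(-25))*(c + 69) = (6 - 1*(-25))*(-2 + 69) = (6 + 25)*67 = 31*67 = 2077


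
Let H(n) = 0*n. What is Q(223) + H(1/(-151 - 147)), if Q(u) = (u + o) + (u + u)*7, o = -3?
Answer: 3342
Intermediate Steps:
Q(u) = -3 + 15*u (Q(u) = (u - 3) + (u + u)*7 = (-3 + u) + (2*u)*7 = (-3 + u) + 14*u = -3 + 15*u)
H(n) = 0
Q(223) + H(1/(-151 - 147)) = (-3 + 15*223) + 0 = (-3 + 3345) + 0 = 3342 + 0 = 3342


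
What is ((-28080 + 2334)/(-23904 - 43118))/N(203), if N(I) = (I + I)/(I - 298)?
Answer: -174705/1943638 ≈ -0.089886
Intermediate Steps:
N(I) = 2*I/(-298 + I) (N(I) = (2*I)/(-298 + I) = 2*I/(-298 + I))
((-28080 + 2334)/(-23904 - 43118))/N(203) = ((-28080 + 2334)/(-23904 - 43118))/((2*203/(-298 + 203))) = (-25746/(-67022))/((2*203/(-95))) = (-25746*(-1/67022))/((2*203*(-1/95))) = 12873/(33511*(-406/95)) = (12873/33511)*(-95/406) = -174705/1943638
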